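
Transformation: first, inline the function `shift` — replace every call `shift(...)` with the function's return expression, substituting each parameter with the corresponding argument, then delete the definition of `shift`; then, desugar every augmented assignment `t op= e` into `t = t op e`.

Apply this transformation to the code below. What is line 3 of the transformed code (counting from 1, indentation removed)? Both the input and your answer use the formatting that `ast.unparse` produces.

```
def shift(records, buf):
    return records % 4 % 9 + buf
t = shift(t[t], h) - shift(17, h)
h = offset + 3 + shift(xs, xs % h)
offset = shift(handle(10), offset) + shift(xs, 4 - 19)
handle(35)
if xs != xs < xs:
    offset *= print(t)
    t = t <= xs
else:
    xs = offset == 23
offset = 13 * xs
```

Transformed code:
t = t[t] % 4 % 9 + h - (17 % 4 % 9 + h)
h = offset + 3 + (xs % 4 % 9 + xs % h)
offset = handle(10) % 4 % 9 + offset + (xs % 4 % 9 + (4 - 19))
handle(35)
if xs != xs < xs:
    offset = offset * print(t)
    t = t <= xs
else:
    xs = offset == 23
offset = 13 * xs

offset = handle(10) % 4 % 9 + offset + (xs % 4 % 9 + (4 - 19))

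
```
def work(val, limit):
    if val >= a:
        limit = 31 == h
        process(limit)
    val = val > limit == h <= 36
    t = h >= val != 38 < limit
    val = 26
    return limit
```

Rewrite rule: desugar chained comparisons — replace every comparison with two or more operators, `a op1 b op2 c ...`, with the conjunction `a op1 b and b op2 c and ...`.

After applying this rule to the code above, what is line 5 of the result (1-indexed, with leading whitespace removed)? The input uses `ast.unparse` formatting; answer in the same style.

val = val > limit and limit == h and (h <= 36)

Transformed code:
def work(val, limit):
    if val >= a:
        limit = 31 == h
        process(limit)
    val = val > limit and limit == h and (h <= 36)
    t = h >= val and val != 38 and (38 < limit)
    val = 26
    return limit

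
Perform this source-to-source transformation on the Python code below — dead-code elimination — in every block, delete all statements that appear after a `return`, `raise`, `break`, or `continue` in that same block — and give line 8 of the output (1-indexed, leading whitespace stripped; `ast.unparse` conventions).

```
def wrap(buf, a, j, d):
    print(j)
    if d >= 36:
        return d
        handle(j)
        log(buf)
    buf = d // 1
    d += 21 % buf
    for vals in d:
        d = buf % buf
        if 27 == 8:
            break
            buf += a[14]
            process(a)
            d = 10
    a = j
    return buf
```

Transformed code:
def wrap(buf, a, j, d):
    print(j)
    if d >= 36:
        return d
    buf = d // 1
    d += 21 % buf
    for vals in d:
        d = buf % buf
        if 27 == 8:
            break
    a = j
    return buf

d = buf % buf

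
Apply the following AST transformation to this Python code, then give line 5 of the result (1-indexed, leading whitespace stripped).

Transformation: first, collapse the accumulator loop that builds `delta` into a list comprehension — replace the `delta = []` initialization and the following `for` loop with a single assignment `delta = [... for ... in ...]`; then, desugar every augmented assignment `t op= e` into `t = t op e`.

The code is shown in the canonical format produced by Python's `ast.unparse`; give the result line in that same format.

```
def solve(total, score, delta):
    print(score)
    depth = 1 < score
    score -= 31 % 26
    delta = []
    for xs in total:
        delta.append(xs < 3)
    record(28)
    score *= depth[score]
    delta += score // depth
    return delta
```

delta = [xs < 3 for xs in total]

Transformed code:
def solve(total, score, delta):
    print(score)
    depth = 1 < score
    score = score - 31 % 26
    delta = [xs < 3 for xs in total]
    record(28)
    score = score * depth[score]
    delta = delta + score // depth
    return delta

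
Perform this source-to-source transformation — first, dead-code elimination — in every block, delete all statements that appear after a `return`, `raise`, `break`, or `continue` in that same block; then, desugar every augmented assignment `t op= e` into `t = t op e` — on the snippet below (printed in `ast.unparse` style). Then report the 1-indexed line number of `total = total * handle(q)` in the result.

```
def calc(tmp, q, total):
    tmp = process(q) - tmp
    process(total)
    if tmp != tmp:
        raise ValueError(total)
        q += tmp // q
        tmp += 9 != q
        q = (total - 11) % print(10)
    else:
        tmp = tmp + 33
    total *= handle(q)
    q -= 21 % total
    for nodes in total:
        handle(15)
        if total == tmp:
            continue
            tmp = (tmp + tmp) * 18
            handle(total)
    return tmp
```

Transformed code:
def calc(tmp, q, total):
    tmp = process(q) - tmp
    process(total)
    if tmp != tmp:
        raise ValueError(total)
    else:
        tmp = tmp + 33
    total = total * handle(q)
    q = q - 21 % total
    for nodes in total:
        handle(15)
        if total == tmp:
            continue
    return tmp

8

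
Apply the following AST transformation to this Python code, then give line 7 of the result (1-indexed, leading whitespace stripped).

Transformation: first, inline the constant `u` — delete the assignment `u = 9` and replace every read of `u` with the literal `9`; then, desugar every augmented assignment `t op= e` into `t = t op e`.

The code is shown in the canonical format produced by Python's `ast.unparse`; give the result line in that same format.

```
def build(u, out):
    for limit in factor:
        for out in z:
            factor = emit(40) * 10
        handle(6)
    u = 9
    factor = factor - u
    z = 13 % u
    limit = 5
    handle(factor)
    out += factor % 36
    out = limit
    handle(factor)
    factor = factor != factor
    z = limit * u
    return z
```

z = 13 % 9

Transformed code:
def build(u, out):
    for limit in factor:
        for out in z:
            factor = emit(40) * 10
        handle(6)
    factor = factor - 9
    z = 13 % 9
    limit = 5
    handle(factor)
    out = out + factor % 36
    out = limit
    handle(factor)
    factor = factor != factor
    z = limit * 9
    return z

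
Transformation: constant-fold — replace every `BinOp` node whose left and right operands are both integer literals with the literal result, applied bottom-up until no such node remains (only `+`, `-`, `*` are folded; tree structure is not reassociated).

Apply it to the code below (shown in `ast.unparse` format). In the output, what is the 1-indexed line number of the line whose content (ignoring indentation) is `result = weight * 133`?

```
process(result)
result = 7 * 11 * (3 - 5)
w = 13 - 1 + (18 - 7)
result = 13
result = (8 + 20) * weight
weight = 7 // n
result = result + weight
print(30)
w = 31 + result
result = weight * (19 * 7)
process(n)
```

Transformed code:
process(result)
result = -154
w = 23
result = 13
result = 28 * weight
weight = 7 // n
result = result + weight
print(30)
w = 31 + result
result = weight * 133
process(n)

10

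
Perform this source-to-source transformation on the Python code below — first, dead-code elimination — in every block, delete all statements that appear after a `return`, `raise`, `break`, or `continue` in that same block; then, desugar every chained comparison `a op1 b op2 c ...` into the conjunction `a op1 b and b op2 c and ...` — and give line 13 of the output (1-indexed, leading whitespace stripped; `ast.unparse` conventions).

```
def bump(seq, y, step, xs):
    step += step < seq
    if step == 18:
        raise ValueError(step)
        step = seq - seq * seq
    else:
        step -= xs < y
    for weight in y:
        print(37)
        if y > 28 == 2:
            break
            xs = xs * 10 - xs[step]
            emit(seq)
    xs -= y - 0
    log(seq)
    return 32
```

return 32

Transformed code:
def bump(seq, y, step, xs):
    step += step < seq
    if step == 18:
        raise ValueError(step)
    else:
        step -= xs < y
    for weight in y:
        print(37)
        if y > 28 and 28 == 2:
            break
    xs -= y - 0
    log(seq)
    return 32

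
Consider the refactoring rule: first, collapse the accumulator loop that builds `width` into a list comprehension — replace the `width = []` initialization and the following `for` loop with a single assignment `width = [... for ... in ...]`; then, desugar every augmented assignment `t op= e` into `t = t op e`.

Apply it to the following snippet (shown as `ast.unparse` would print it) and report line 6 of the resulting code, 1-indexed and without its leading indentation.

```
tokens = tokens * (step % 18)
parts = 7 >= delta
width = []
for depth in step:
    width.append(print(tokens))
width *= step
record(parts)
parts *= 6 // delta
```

Transformed code:
tokens = tokens * (step % 18)
parts = 7 >= delta
width = [print(tokens) for depth in step]
width = width * step
record(parts)
parts = parts * (6 // delta)

parts = parts * (6 // delta)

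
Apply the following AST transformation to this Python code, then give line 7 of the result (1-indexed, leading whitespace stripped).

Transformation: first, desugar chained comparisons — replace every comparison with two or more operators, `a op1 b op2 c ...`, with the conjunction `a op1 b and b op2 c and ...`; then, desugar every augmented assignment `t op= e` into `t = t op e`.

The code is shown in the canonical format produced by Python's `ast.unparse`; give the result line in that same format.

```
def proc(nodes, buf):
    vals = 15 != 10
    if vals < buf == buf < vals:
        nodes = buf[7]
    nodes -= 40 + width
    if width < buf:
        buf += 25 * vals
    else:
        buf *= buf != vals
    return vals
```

Transformed code:
def proc(nodes, buf):
    vals = 15 != 10
    if vals < buf and buf == buf and (buf < vals):
        nodes = buf[7]
    nodes = nodes - (40 + width)
    if width < buf:
        buf = buf + 25 * vals
    else:
        buf = buf * (buf != vals)
    return vals

buf = buf + 25 * vals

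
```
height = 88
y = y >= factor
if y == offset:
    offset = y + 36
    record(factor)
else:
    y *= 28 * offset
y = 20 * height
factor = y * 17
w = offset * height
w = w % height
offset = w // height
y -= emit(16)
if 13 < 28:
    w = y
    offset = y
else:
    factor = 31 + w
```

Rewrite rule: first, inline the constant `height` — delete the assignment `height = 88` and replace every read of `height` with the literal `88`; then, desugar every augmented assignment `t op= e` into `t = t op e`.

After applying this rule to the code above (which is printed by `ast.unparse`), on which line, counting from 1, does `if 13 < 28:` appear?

13

Transformed code:
y = y >= factor
if y == offset:
    offset = y + 36
    record(factor)
else:
    y = y * (28 * offset)
y = 20 * 88
factor = y * 17
w = offset * 88
w = w % 88
offset = w // 88
y = y - emit(16)
if 13 < 28:
    w = y
    offset = y
else:
    factor = 31 + w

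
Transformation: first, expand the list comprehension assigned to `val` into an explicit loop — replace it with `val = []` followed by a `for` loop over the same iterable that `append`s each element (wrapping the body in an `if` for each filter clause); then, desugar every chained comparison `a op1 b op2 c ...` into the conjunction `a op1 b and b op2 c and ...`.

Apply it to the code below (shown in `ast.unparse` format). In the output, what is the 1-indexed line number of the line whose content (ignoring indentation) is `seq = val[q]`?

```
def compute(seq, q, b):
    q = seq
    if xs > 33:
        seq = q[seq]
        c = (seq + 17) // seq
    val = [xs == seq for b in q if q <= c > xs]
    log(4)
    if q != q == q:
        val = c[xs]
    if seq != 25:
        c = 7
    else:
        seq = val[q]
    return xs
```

Transformed code:
def compute(seq, q, b):
    q = seq
    if xs > 33:
        seq = q[seq]
        c = (seq + 17) // seq
    val = []
    for b in q:
        if q <= c and c > xs:
            val.append(xs == seq)
    log(4)
    if q != q and q == q:
        val = c[xs]
    if seq != 25:
        c = 7
    else:
        seq = val[q]
    return xs

16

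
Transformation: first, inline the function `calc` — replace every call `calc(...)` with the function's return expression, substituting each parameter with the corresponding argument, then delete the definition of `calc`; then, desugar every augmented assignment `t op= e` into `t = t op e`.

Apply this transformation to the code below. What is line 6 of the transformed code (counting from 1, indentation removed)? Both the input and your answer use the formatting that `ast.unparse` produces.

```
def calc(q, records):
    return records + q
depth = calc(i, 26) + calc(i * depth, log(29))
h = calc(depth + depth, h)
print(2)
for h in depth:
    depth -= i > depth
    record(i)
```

record(i)

Transformed code:
depth = 26 + i + (log(29) + i * depth)
h = h + (depth + depth)
print(2)
for h in depth:
    depth = depth - (i > depth)
    record(i)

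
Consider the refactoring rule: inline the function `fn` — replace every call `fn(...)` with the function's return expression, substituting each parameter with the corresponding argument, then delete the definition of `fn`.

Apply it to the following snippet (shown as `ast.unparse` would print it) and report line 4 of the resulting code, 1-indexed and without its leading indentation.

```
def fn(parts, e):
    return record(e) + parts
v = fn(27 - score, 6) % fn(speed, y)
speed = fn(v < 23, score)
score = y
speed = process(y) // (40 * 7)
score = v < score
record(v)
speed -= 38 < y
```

Transformed code:
v = (record(6) + (27 - score)) % (record(y) + speed)
speed = record(score) + (v < 23)
score = y
speed = process(y) // (40 * 7)
score = v < score
record(v)
speed -= 38 < y

speed = process(y) // (40 * 7)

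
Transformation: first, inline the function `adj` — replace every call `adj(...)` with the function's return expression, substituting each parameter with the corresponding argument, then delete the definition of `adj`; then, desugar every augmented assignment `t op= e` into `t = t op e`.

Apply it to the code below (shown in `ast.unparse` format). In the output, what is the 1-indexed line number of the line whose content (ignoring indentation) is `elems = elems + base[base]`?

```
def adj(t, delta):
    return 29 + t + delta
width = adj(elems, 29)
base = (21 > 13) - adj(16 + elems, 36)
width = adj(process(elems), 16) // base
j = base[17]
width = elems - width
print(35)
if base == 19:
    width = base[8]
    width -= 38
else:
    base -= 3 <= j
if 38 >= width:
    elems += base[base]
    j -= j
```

13

Transformed code:
width = 29 + elems + 29
base = (21 > 13) - (29 + (16 + elems) + 36)
width = (29 + process(elems) + 16) // base
j = base[17]
width = elems - width
print(35)
if base == 19:
    width = base[8]
    width = width - 38
else:
    base = base - (3 <= j)
if 38 >= width:
    elems = elems + base[base]
    j = j - j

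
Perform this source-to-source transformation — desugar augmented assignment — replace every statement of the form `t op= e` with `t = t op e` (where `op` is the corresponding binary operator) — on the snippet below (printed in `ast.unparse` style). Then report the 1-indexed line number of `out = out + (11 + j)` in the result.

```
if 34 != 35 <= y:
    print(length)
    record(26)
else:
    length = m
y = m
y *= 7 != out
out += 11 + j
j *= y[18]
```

Transformed code:
if 34 != 35 <= y:
    print(length)
    record(26)
else:
    length = m
y = m
y = y * (7 != out)
out = out + (11 + j)
j = j * y[18]

8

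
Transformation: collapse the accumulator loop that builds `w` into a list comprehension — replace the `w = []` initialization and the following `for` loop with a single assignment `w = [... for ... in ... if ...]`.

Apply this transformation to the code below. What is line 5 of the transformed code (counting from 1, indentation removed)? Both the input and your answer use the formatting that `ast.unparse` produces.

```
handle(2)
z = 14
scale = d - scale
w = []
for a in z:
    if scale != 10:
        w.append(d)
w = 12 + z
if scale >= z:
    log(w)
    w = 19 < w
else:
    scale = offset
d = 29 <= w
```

w = 12 + z

Transformed code:
handle(2)
z = 14
scale = d - scale
w = [d for a in z if scale != 10]
w = 12 + z
if scale >= z:
    log(w)
    w = 19 < w
else:
    scale = offset
d = 29 <= w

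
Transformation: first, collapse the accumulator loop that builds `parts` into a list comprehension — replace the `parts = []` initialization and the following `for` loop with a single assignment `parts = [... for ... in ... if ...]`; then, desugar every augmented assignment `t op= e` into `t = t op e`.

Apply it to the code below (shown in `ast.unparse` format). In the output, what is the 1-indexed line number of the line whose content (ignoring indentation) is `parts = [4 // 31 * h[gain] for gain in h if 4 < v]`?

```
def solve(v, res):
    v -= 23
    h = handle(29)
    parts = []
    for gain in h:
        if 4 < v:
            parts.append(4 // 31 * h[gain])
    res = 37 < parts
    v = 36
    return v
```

Transformed code:
def solve(v, res):
    v = v - 23
    h = handle(29)
    parts = [4 // 31 * h[gain] for gain in h if 4 < v]
    res = 37 < parts
    v = 36
    return v

4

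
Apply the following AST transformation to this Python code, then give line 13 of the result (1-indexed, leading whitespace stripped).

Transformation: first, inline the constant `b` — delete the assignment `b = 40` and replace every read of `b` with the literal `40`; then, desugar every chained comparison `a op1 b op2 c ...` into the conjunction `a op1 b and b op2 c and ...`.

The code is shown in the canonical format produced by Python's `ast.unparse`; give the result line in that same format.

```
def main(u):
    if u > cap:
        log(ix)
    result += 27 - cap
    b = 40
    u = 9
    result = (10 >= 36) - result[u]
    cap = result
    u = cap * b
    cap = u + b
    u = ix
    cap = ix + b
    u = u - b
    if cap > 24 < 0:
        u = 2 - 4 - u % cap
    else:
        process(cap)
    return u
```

if cap > 24 and 24 < 0:

Transformed code:
def main(u):
    if u > cap:
        log(ix)
    result += 27 - cap
    u = 9
    result = (10 >= 36) - result[u]
    cap = result
    u = cap * 40
    cap = u + 40
    u = ix
    cap = ix + 40
    u = u - 40
    if cap > 24 and 24 < 0:
        u = 2 - 4 - u % cap
    else:
        process(cap)
    return u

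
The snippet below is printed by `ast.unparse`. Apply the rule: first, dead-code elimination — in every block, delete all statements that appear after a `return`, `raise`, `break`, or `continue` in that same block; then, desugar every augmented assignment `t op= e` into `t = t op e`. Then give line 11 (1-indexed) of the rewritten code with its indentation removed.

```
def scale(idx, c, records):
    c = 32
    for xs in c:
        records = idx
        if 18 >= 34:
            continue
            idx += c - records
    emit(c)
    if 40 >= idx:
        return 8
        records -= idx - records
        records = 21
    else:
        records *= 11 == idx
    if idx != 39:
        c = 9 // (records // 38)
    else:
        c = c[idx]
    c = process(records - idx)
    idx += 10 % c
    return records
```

Transformed code:
def scale(idx, c, records):
    c = 32
    for xs in c:
        records = idx
        if 18 >= 34:
            continue
    emit(c)
    if 40 >= idx:
        return 8
    else:
        records = records * (11 == idx)
    if idx != 39:
        c = 9 // (records // 38)
    else:
        c = c[idx]
    c = process(records - idx)
    idx = idx + 10 % c
    return records

records = records * (11 == idx)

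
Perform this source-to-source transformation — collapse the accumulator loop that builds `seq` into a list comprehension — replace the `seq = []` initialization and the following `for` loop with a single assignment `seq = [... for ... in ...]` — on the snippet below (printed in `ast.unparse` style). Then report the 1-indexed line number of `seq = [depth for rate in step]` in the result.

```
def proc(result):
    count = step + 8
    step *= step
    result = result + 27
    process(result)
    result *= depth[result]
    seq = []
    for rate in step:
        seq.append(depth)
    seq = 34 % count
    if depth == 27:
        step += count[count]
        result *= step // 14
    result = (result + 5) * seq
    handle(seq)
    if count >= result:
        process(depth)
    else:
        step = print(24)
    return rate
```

Transformed code:
def proc(result):
    count = step + 8
    step *= step
    result = result + 27
    process(result)
    result *= depth[result]
    seq = [depth for rate in step]
    seq = 34 % count
    if depth == 27:
        step += count[count]
        result *= step // 14
    result = (result + 5) * seq
    handle(seq)
    if count >= result:
        process(depth)
    else:
        step = print(24)
    return rate

7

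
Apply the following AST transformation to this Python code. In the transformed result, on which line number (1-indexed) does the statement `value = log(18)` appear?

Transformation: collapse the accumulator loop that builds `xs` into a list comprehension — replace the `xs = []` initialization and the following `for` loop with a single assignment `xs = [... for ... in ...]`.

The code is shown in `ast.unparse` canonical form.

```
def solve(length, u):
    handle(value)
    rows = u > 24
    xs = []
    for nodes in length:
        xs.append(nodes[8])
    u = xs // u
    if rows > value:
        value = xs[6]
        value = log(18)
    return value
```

Transformed code:
def solve(length, u):
    handle(value)
    rows = u > 24
    xs = [nodes[8] for nodes in length]
    u = xs // u
    if rows > value:
        value = xs[6]
        value = log(18)
    return value

8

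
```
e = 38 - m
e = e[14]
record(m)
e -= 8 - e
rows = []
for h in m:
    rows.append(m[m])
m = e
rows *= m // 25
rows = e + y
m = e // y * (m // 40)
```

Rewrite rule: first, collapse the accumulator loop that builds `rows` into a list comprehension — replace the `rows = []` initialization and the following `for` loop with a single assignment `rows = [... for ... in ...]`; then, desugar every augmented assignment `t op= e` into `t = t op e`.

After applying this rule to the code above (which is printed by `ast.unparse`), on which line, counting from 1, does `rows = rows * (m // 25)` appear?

7

Transformed code:
e = 38 - m
e = e[14]
record(m)
e = e - (8 - e)
rows = [m[m] for h in m]
m = e
rows = rows * (m // 25)
rows = e + y
m = e // y * (m // 40)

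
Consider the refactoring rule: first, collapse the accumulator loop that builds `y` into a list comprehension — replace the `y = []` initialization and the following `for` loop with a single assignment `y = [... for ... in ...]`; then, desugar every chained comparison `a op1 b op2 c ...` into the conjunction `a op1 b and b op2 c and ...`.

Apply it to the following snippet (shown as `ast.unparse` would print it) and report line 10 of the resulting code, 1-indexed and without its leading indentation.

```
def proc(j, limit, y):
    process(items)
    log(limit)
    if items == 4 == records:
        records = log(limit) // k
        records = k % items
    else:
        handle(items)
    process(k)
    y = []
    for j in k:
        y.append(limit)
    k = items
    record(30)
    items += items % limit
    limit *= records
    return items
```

y = [limit for j in k]

Transformed code:
def proc(j, limit, y):
    process(items)
    log(limit)
    if items == 4 and 4 == records:
        records = log(limit) // k
        records = k % items
    else:
        handle(items)
    process(k)
    y = [limit for j in k]
    k = items
    record(30)
    items += items % limit
    limit *= records
    return items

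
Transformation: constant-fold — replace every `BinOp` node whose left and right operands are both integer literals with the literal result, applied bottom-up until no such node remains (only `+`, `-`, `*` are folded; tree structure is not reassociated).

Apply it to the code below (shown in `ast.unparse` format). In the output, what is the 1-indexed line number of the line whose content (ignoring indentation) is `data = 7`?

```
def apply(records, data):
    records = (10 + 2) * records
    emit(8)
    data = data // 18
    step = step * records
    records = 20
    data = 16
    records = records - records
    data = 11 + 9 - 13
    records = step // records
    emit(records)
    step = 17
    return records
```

Transformed code:
def apply(records, data):
    records = 12 * records
    emit(8)
    data = data // 18
    step = step * records
    records = 20
    data = 16
    records = records - records
    data = 7
    records = step // records
    emit(records)
    step = 17
    return records

9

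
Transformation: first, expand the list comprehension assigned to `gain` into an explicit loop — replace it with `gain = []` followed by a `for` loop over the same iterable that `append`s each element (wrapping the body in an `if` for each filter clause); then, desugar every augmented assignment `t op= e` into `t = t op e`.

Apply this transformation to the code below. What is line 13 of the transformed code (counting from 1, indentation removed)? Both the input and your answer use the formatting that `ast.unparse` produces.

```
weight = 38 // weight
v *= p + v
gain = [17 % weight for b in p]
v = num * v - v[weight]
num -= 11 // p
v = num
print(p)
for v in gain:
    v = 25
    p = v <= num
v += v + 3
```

v = v + (v + 3)

Transformed code:
weight = 38 // weight
v = v * (p + v)
gain = []
for b in p:
    gain.append(17 % weight)
v = num * v - v[weight]
num = num - 11 // p
v = num
print(p)
for v in gain:
    v = 25
    p = v <= num
v = v + (v + 3)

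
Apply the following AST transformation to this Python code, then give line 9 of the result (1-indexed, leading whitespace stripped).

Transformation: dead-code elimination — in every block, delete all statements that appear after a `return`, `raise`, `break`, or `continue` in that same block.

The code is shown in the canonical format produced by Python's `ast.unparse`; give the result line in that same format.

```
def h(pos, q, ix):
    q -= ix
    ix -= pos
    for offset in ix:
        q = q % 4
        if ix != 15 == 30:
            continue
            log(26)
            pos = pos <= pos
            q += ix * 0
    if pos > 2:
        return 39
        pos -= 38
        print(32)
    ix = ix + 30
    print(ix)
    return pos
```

return 39

Transformed code:
def h(pos, q, ix):
    q -= ix
    ix -= pos
    for offset in ix:
        q = q % 4
        if ix != 15 == 30:
            continue
    if pos > 2:
        return 39
    ix = ix + 30
    print(ix)
    return pos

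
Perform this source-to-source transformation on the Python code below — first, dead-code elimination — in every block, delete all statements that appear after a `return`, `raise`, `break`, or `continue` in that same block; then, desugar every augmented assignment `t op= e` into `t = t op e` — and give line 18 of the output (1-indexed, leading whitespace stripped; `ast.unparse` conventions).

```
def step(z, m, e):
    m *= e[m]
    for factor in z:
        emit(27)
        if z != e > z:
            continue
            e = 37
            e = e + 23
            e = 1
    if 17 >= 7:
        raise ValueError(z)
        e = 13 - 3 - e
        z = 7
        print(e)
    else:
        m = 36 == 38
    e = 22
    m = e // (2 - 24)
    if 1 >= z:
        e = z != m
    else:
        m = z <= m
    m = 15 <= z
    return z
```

Transformed code:
def step(z, m, e):
    m = m * e[m]
    for factor in z:
        emit(27)
        if z != e > z:
            continue
    if 17 >= 7:
        raise ValueError(z)
    else:
        m = 36 == 38
    e = 22
    m = e // (2 - 24)
    if 1 >= z:
        e = z != m
    else:
        m = z <= m
    m = 15 <= z
    return z

return z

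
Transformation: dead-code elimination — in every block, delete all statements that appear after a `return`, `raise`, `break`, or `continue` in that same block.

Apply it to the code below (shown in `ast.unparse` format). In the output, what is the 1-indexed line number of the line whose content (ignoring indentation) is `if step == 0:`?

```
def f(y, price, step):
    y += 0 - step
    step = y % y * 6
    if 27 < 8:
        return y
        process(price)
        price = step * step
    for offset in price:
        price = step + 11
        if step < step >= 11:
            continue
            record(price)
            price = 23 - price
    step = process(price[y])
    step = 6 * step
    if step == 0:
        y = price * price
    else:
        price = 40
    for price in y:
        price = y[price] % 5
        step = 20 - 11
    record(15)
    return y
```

12

Transformed code:
def f(y, price, step):
    y += 0 - step
    step = y % y * 6
    if 27 < 8:
        return y
    for offset in price:
        price = step + 11
        if step < step >= 11:
            continue
    step = process(price[y])
    step = 6 * step
    if step == 0:
        y = price * price
    else:
        price = 40
    for price in y:
        price = y[price] % 5
        step = 20 - 11
    record(15)
    return y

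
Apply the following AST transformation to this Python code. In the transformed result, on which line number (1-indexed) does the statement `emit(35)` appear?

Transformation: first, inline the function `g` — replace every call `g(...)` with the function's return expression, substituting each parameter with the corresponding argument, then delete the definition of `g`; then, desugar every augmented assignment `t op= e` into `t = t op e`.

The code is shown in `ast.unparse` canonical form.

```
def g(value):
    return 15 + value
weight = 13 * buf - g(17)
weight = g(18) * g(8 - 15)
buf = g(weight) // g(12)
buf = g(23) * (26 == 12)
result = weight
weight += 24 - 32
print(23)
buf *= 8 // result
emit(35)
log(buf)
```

Transformed code:
weight = 13 * buf - (15 + 17)
weight = (15 + 18) * (15 + (8 - 15))
buf = (15 + weight) // (15 + 12)
buf = (15 + 23) * (26 == 12)
result = weight
weight = weight + (24 - 32)
print(23)
buf = buf * (8 // result)
emit(35)
log(buf)

9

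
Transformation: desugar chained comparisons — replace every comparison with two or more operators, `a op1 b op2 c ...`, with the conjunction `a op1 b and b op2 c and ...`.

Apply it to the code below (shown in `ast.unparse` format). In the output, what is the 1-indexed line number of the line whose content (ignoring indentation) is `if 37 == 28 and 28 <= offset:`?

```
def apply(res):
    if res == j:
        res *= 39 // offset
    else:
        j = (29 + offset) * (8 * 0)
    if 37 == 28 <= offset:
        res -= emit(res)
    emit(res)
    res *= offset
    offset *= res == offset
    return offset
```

6

Transformed code:
def apply(res):
    if res == j:
        res *= 39 // offset
    else:
        j = (29 + offset) * (8 * 0)
    if 37 == 28 and 28 <= offset:
        res -= emit(res)
    emit(res)
    res *= offset
    offset *= res == offset
    return offset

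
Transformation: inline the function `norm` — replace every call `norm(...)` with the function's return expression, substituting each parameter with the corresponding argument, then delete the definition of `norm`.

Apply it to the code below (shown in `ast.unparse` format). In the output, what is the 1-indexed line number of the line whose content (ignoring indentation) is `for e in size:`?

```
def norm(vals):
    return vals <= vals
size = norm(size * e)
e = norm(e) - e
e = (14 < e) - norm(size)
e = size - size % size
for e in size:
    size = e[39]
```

5

Transformed code:
size = size * e <= size * e
e = (e <= e) - e
e = (14 < e) - (size <= size)
e = size - size % size
for e in size:
    size = e[39]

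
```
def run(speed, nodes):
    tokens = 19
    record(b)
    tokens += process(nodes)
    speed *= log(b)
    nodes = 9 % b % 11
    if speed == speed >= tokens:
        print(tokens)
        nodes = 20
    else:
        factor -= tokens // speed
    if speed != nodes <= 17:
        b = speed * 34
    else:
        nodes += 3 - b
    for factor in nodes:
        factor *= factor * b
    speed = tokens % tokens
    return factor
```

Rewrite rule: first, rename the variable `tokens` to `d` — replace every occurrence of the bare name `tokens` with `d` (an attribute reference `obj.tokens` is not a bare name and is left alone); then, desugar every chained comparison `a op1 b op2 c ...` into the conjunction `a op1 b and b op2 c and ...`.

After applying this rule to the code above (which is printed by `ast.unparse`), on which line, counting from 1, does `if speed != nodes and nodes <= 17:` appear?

12

Transformed code:
def run(speed, nodes):
    d = 19
    record(b)
    d += process(nodes)
    speed *= log(b)
    nodes = 9 % b % 11
    if speed == speed and speed >= d:
        print(d)
        nodes = 20
    else:
        factor -= d // speed
    if speed != nodes and nodes <= 17:
        b = speed * 34
    else:
        nodes += 3 - b
    for factor in nodes:
        factor *= factor * b
    speed = d % d
    return factor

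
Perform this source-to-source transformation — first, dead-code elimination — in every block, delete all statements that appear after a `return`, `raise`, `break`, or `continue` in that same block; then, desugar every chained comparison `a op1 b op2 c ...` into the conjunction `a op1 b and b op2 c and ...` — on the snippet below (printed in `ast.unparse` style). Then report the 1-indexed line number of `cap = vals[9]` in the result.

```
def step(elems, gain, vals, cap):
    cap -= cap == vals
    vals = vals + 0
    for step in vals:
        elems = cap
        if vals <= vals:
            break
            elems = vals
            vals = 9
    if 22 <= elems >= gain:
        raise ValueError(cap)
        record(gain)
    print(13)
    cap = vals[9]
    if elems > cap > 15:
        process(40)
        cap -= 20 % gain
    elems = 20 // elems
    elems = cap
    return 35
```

11

Transformed code:
def step(elems, gain, vals, cap):
    cap -= cap == vals
    vals = vals + 0
    for step in vals:
        elems = cap
        if vals <= vals:
            break
    if 22 <= elems and elems >= gain:
        raise ValueError(cap)
    print(13)
    cap = vals[9]
    if elems > cap and cap > 15:
        process(40)
        cap -= 20 % gain
    elems = 20 // elems
    elems = cap
    return 35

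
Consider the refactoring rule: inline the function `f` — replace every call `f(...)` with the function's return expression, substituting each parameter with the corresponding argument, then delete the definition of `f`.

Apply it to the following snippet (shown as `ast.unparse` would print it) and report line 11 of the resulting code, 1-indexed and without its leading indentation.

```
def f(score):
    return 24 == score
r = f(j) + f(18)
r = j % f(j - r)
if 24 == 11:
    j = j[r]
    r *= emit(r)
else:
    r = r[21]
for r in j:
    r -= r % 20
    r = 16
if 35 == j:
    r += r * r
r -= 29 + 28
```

if 35 == j:

Transformed code:
r = (24 == j) + (24 == 18)
r = j % (24 == j - r)
if 24 == 11:
    j = j[r]
    r *= emit(r)
else:
    r = r[21]
for r in j:
    r -= r % 20
    r = 16
if 35 == j:
    r += r * r
r -= 29 + 28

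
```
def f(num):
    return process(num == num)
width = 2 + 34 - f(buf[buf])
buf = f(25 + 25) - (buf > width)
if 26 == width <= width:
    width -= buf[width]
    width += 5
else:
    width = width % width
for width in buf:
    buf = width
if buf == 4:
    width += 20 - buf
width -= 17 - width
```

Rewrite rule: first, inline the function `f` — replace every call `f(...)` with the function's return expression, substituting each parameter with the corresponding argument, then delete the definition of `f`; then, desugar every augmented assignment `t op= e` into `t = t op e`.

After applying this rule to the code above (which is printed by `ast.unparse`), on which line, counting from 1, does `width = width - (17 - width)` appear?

12

Transformed code:
width = 2 + 34 - process(buf[buf] == buf[buf])
buf = process(25 + 25 == 25 + 25) - (buf > width)
if 26 == width <= width:
    width = width - buf[width]
    width = width + 5
else:
    width = width % width
for width in buf:
    buf = width
if buf == 4:
    width = width + (20 - buf)
width = width - (17 - width)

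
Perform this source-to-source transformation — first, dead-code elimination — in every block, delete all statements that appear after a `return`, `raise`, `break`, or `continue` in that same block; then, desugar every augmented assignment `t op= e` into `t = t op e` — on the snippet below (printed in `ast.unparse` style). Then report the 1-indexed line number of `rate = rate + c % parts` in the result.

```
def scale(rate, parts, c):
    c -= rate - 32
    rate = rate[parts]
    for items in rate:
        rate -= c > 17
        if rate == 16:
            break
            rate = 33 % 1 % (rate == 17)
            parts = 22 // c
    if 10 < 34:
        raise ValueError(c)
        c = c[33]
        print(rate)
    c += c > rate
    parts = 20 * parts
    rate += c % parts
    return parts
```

Transformed code:
def scale(rate, parts, c):
    c = c - (rate - 32)
    rate = rate[parts]
    for items in rate:
        rate = rate - (c > 17)
        if rate == 16:
            break
    if 10 < 34:
        raise ValueError(c)
    c = c + (c > rate)
    parts = 20 * parts
    rate = rate + c % parts
    return parts

12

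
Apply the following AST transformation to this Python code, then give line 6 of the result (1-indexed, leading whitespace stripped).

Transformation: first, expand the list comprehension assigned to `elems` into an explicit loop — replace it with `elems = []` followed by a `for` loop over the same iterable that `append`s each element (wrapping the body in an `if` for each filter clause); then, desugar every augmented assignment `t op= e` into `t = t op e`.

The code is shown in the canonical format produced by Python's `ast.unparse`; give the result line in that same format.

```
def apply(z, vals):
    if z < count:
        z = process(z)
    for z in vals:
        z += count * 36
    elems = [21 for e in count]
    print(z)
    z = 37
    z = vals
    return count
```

elems = []

Transformed code:
def apply(z, vals):
    if z < count:
        z = process(z)
    for z in vals:
        z = z + count * 36
    elems = []
    for e in count:
        elems.append(21)
    print(z)
    z = 37
    z = vals
    return count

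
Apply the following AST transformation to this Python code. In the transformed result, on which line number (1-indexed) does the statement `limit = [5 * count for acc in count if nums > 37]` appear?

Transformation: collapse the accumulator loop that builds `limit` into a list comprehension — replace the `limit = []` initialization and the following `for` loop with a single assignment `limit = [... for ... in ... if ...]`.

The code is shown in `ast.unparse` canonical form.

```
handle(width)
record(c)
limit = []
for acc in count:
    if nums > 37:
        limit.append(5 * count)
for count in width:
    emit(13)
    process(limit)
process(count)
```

3

Transformed code:
handle(width)
record(c)
limit = [5 * count for acc in count if nums > 37]
for count in width:
    emit(13)
    process(limit)
process(count)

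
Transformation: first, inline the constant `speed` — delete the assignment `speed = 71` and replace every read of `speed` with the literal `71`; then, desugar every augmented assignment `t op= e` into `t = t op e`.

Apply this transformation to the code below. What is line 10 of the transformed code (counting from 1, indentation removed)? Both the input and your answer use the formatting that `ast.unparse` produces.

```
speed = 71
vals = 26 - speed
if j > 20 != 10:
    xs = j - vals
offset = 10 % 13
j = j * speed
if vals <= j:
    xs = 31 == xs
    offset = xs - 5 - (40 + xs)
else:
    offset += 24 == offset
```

offset = offset + (24 == offset)

Transformed code:
vals = 26 - 71
if j > 20 != 10:
    xs = j - vals
offset = 10 % 13
j = j * 71
if vals <= j:
    xs = 31 == xs
    offset = xs - 5 - (40 + xs)
else:
    offset = offset + (24 == offset)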